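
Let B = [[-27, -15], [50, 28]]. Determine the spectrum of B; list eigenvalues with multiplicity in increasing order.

Characteristic polynomial: p(t) = t^2 - t - 6 = (t - 3)(t + 2).
Roots (with multiplicity): -2, 3.

-2, 3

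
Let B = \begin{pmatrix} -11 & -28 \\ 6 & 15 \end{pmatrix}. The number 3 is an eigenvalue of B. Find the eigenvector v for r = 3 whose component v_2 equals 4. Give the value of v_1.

-8

B − 3I = [[-14, -28], [6, 12]].
Solving (B − 3I)v = 0 gives the eigenspace spanned by (-8, 4).
With v_2 = 4, v = (-8, 4), so v_1 = -8.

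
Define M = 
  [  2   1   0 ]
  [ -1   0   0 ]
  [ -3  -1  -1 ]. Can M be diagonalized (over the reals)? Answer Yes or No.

No

Characteristic polynomial: p(μ) = μ^3 - μ^2 - μ + 1 = (μ - 1)^2(μ + 1).
μ = 1 has algebraic multiplicity 2; rank(M − 1I) = 2, so geometric multiplicity = 1.
Geometric multiplicity < algebraic multiplicity, so M is not diagonalizable.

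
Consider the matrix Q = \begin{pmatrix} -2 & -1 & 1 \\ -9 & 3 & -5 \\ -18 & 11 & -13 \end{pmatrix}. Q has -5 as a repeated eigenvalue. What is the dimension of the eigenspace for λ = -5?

Q + 5I = [[3, -1, 1], [-9, 8, -5], [-18, 11, -8]].
This matrix has rank 2, so its null space has dimension 3 − 2 = 1.

1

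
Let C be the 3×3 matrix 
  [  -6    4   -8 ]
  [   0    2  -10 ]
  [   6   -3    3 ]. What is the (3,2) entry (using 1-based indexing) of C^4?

Characteristic polynomial: λ^3 + λ^2 - 6λ = λ(λ - 2)(λ + 3), so the eigenvalues are -3, 0, 2.
λ=2: eigenvector (1, 2, 0).
λ=-3: eigenvector (0, 2, 1).
λ=0: eigenvector (2, 5, 1).
P = [[1, 0, 2], [2, 2, 5], [0, 1, 1]], D = diag(2, -3, 0), P⁻¹ = [[-3, 2, -4], [-2, 1, -1], [2, -1, 2]].
C⁴ = P·diag(16, 81, 0)·P⁻¹ = [[-48, 32, -64], [-420, 226, -290], [-162, 81, -81]].
The requested entry is 81.

81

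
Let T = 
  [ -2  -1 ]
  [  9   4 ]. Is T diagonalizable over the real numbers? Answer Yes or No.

No

Characteristic polynomial: p(λ) = λ^2 - 2λ + 1 = (λ - 1)^2.
λ = 1 has algebraic multiplicity 2; rank(T − 1I) = 1, so geometric multiplicity = 1.
Geometric multiplicity < algebraic multiplicity, so T is not diagonalizable.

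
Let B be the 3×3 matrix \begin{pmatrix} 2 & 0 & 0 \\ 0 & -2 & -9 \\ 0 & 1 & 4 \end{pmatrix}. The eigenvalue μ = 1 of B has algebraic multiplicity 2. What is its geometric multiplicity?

1

B − 1I = [[1, 0, 0], [0, -3, -9], [0, 1, 3]].
This matrix has rank 2, so its null space has dimension 3 − 2 = 1.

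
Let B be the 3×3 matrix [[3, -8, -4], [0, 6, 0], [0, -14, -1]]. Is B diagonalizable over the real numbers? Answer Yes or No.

Yes

Characteristic polynomial: p(r) = r^3 - 8r^2 + 9r + 18 = (r - 6)(r - 3)(r + 1).
All 3 eigenvalues are distinct, so B is diagonalizable.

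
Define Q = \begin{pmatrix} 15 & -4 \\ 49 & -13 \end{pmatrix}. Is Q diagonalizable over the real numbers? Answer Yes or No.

No

Characteristic polynomial: p(r) = r^2 - 2r + 1 = (r - 1)^2.
r = 1 has algebraic multiplicity 2; rank(Q − 1I) = 1, so geometric multiplicity = 1.
Geometric multiplicity < algebraic multiplicity, so Q is not diagonalizable.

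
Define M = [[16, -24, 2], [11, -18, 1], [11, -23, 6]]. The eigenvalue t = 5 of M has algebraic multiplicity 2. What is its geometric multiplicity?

M − 5I = [[11, -24, 2], [11, -23, 1], [11, -23, 1]].
This matrix has rank 2, so its null space has dimension 3 − 2 = 1.

1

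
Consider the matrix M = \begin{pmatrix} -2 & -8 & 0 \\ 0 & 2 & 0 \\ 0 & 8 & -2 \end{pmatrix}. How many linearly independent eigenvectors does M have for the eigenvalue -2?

2

M + 2I = [[0, -8, 0], [0, 4, 0], [0, 8, 0]].
This matrix has rank 1, so its null space has dimension 3 − 1 = 2.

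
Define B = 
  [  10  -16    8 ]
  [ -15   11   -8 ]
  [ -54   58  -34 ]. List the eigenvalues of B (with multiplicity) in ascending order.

-6, -5, -2

Characteristic polynomial: p(λ) = λ^3 + 13λ^2 + 52λ + 60 = (λ + 2)(λ + 5)(λ + 6).
Roots (with multiplicity): -6, -5, -2.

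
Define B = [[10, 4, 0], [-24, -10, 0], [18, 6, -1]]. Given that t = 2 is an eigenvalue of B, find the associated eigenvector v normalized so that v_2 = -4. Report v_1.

2

B − 2I = [[8, 4, 0], [-24, -12, 0], [18, 6, -3]].
Solving (B − 2I)v = 0 gives the eigenspace spanned by (2, -4, 4).
With v_2 = -4, v = (2, -4, 4), so v_1 = 2.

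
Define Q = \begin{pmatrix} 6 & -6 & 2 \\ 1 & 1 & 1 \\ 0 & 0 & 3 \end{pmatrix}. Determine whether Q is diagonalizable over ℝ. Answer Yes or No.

No

Characteristic polynomial: p(r) = r^3 - 10r^2 + 33r - 36 = (r - 4)(r - 3)^2.
r = 3 has algebraic multiplicity 2; rank(Q − 3I) = 2, so geometric multiplicity = 1.
Geometric multiplicity < algebraic multiplicity, so Q is not diagonalizable.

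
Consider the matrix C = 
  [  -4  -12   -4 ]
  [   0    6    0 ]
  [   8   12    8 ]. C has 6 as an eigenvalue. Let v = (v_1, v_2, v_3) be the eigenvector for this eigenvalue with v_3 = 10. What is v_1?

-10

C − 6I = [[-10, -12, -4], [0, 0, 0], [8, 12, 2]].
Solving (C − 6I)v = 0 gives the eigenspace spanned by (-10, 5, 10).
With v_3 = 10, v = (-10, 5, 10), so v_1 = -10.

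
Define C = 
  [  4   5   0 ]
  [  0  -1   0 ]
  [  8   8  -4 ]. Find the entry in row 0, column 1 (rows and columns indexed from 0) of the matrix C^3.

Characteristic polynomial: r^3 + r^2 - 16r - 16 = (r - 4)(r + 1)(r + 4), so the eigenvalues are -4, -1, 4.
r=-1: eigenvector (-1, 1, 0).
r=4: eigenvector (1, 0, 1).
r=-4: eigenvector (0, 0, 1).
P = [[-1, 1, 0], [1, 0, 0], [0, 1, 1]], D = diag(-1, 4, -4), P⁻¹ = [[0, 1, 0], [1, 1, 0], [-1, -1, 1]].
C³ = P·diag(-1, 64, -64)·P⁻¹ = [[64, 65, 0], [0, -1, 0], [128, 128, -64]].
The requested entry is 65.

65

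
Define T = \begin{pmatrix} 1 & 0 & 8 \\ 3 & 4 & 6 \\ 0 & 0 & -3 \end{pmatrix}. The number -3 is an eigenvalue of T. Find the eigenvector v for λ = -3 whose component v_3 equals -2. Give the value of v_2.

T + 3I = [[4, 0, 8], [3, 7, 6], [0, 0, 0]].
Solving (T + 3I)v = 0 gives the eigenspace spanned by (4, 0, -2).
With v_3 = -2, v = (4, 0, -2), so v_2 = 0.

0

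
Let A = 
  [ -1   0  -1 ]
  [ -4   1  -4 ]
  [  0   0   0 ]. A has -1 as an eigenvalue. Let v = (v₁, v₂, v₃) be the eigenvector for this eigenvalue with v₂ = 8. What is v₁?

4

A + 1I = [[0, 0, -1], [-4, 2, -4], [0, 0, 1]].
Solving (A + 1I)v = 0 gives the eigenspace spanned by (4, 8, 0).
With v₂ = 8, v = (4, 8, 0), so v₁ = 4.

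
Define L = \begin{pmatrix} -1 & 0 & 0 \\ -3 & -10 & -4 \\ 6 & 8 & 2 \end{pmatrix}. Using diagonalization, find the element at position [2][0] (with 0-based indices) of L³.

42

Characteristic polynomial: r^3 + 9r^2 + 20r + 12 = (r + 1)(r + 2)(r + 6), so the eigenvalues are -6, -2, -1.
r=-1: eigenvector (1, -3, 6).
r=-2: eigenvector (0, 1, -2).
r=-6: eigenvector (0, 1, -1).
P = [[1, 0, 0], [-3, 1, 1], [6, -2, -1]], D = diag(-1, -2, -6), P⁻¹ = [[1, 0, 0], [3, -1, -1], [0, 2, 1]].
L³ = P·diag(-1, -8, -216)·P⁻¹ = [[-1, 0, 0], [-21, -424, -208], [42, 416, 200]].
The requested entry is 42.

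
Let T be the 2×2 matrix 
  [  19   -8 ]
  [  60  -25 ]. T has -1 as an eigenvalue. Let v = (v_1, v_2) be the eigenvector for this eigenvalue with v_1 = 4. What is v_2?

T + 1I = [[20, -8], [60, -24]].
Solving (T + 1I)v = 0 gives the eigenspace spanned by (4, 10).
With v_1 = 4, v = (4, 10), so v_2 = 10.

10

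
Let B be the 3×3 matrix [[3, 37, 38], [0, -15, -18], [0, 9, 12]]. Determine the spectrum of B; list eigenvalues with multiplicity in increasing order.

Characteristic polynomial: p(λ) = λ^3 - 27λ + 54 = (λ - 3)^2(λ + 6).
Roots (with multiplicity): -6, 3, 3.

-6, 3, 3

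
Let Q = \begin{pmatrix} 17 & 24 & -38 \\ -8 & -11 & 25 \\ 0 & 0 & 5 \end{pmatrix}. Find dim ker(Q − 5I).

1

Q − 5I = [[12, 24, -38], [-8, -16, 25], [0, 0, 0]].
This matrix has rank 2, so its null space has dimension 3 − 2 = 1.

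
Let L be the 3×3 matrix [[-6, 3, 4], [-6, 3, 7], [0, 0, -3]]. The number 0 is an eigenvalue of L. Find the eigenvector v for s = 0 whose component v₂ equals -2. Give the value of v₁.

-1

L = [[-6, 3, 4], [-6, 3, 7], [0, 0, -3]].
Solving (L)v = 0 gives the eigenspace spanned by (-1, -2, 0).
With v₂ = -2, v = (-1, -2, 0), so v₁ = -1.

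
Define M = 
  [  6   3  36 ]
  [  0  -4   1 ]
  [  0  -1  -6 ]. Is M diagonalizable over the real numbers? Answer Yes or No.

Characteristic polynomial: p(t) = t^3 + 4t^2 - 35t - 150 = (t - 6)(t + 5)^2.
t = -5 has algebraic multiplicity 2; rank(M + 5I) = 2, so geometric multiplicity = 1.
Geometric multiplicity < algebraic multiplicity, so M is not diagonalizable.

No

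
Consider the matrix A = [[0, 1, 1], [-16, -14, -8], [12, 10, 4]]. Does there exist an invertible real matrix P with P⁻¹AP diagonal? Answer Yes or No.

No

Characteristic polynomial: p(λ) = λ^3 + 10λ^2 + 28λ + 24 = (λ + 2)^2(λ + 6).
λ = -2 has algebraic multiplicity 2; rank(A + 2I) = 2, so geometric multiplicity = 1.
Geometric multiplicity < algebraic multiplicity, so A is not diagonalizable.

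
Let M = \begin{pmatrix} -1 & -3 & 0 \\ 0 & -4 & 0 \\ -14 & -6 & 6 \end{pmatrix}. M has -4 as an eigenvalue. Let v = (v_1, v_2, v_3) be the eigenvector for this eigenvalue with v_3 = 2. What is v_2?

M + 4I = [[3, -3, 0], [0, 0, 0], [-14, -6, 10]].
Solving (M + 4I)v = 0 gives the eigenspace spanned by (1, 1, 2).
With v_3 = 2, v = (1, 1, 2), so v_2 = 1.

1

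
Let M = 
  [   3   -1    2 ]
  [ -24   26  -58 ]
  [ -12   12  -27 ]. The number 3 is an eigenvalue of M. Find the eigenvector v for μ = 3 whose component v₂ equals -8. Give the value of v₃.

M − 3I = [[0, -1, 2], [-24, 23, -58], [-12, 12, -30]].
Solving (M − 3I)v = 0 gives the eigenspace spanned by (2, -8, -4).
With v₂ = -8, v = (2, -8, -4), so v₃ = -4.

-4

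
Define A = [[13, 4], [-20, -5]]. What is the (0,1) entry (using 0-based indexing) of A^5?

5764

Characteristic polynomial: s^2 - 8s + 15 = (s - 5)(s - 3), so the eigenvalues are 3, 5.
s=3: eigenvector (-2, 5).
s=5: eigenvector (1, -2).
P = [[-2, 1], [5, -2]], D = diag(3, 5), P⁻¹ = [[2, 1], [5, 2]].
A⁵ = P·diag(243, 3125)·P⁻¹ = [[14653, 5764], [-28820, -11285]].
The requested entry is 5764.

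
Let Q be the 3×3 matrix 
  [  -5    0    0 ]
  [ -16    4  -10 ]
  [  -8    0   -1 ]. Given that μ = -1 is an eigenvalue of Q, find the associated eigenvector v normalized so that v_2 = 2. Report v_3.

Q + 1I = [[-4, 0, 0], [-16, 5, -10], [-8, 0, 0]].
Solving (Q + 1I)v = 0 gives the eigenspace spanned by (0, 2, 1).
With v_2 = 2, v = (0, 2, 1), so v_3 = 1.

1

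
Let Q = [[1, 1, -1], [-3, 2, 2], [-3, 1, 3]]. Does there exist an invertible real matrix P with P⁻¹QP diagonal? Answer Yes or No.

Characteristic polynomial: p(λ) = λ^3 - 6λ^2 + 9λ - 4 = (λ - 4)(λ - 1)^2.
λ = 1 has algebraic multiplicity 2; rank(Q − 1I) = 2, so geometric multiplicity = 1.
Geometric multiplicity < algebraic multiplicity, so Q is not diagonalizable.

No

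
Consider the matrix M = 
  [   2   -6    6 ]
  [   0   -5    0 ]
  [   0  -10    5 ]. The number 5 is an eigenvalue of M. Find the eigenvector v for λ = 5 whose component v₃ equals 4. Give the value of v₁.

M − 5I = [[-3, -6, 6], [0, -10, 0], [0, -10, 0]].
Solving (M − 5I)v = 0 gives the eigenspace spanned by (8, 0, 4).
With v₃ = 4, v = (8, 0, 4), so v₁ = 8.

8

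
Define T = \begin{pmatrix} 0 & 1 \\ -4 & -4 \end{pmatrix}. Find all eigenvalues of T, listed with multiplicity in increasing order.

-2, -2

Characteristic polynomial: p(r) = r^2 + 4r + 4 = (r + 2)^2.
Roots (with multiplicity): -2, -2.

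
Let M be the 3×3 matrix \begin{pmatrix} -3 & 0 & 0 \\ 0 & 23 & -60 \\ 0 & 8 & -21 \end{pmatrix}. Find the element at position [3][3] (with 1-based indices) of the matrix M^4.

Characteristic polynomial: r^3 + r^2 - 9r - 9 = (r - 3)(r + 1)(r + 3), so the eigenvalues are -3, -1, 3.
r=-3: eigenvector (1, 0, 0).
r=-1: eigenvector (0, 5, 2).
r=3: eigenvector (0, -3, -1).
P = [[1, 0, 0], [0, 5, -3], [0, 2, -1]], D = diag(-3, -1, 3), P⁻¹ = [[1, 0, 0], [0, -1, 3], [0, -2, 5]].
M⁴ = P·diag(81, 1, 81)·P⁻¹ = [[81, 0, 0], [0, 481, -1200], [0, 160, -399]].
The requested entry is -399.

-399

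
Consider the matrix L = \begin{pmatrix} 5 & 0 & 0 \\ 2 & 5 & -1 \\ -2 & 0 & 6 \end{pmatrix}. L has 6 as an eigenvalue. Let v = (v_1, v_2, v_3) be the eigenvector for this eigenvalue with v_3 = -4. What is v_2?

4

L − 6I = [[-1, 0, 0], [2, -1, -1], [-2, 0, 0]].
Solving (L − 6I)v = 0 gives the eigenspace spanned by (0, 4, -4).
With v_3 = -4, v = (0, 4, -4), so v_2 = 4.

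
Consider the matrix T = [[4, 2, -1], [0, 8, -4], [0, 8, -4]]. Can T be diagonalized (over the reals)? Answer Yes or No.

No

Characteristic polynomial: p(s) = s^3 - 8s^2 + 16s = s(s - 4)^2.
s = 4 has algebraic multiplicity 2; rank(T − 4I) = 2, so geometric multiplicity = 1.
Geometric multiplicity < algebraic multiplicity, so T is not diagonalizable.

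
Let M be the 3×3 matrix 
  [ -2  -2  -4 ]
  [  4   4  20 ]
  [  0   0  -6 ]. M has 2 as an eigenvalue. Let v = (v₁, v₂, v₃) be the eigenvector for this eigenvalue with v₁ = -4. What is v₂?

M − 2I = [[-4, -2, -4], [4, 2, 20], [0, 0, -8]].
Solving (M − 2I)v = 0 gives the eigenspace spanned by (-4, 8, 0).
With v₁ = -4, v = (-4, 8, 0), so v₂ = 8.

8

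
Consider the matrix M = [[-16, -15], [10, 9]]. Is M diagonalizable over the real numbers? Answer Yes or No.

Yes

Characteristic polynomial: p(μ) = μ^2 + 7μ + 6 = (μ + 1)(μ + 6).
All 2 eigenvalues are distinct, so M is diagonalizable.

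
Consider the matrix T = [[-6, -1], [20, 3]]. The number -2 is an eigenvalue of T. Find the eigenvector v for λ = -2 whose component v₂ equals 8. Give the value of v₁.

-2

T + 2I = [[-4, -1], [20, 5]].
Solving (T + 2I)v = 0 gives the eigenspace spanned by (-2, 8).
With v₂ = 8, v = (-2, 8), so v₁ = -2.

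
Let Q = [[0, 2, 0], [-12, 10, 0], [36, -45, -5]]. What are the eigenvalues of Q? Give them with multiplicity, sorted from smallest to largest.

-5, 4, 6

Characteristic polynomial: p(t) = t^3 - 5t^2 - 26t + 120 = (t - 6)(t - 4)(t + 5).
Roots (with multiplicity): -5, 4, 6.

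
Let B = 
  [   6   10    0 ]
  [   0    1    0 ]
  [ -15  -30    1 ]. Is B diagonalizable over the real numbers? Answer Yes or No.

Characteristic polynomial: p(t) = t^3 - 8t^2 + 13t - 6 = (t - 6)(t - 1)^2.
t = 1 has algebraic multiplicity 2; rank(B − 1I) = 1, so geometric multiplicity = 2.
Every eigenvalue has geometric = algebraic multiplicity, so B is diagonalizable.

Yes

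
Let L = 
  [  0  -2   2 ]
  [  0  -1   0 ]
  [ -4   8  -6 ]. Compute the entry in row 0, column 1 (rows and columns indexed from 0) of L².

18

Characteristic polynomial: μ^3 + 7μ^2 + 14μ + 8 = (μ + 1)(μ + 2)(μ + 4), so the eigenvalues are -4, -2, -1.
μ=-4: eigenvector (-1, 0, 2).
μ=-1: eigenvector (2, 1, 0).
μ=-2: eigenvector (-1, 0, 1).
P = [[-1, 2, -1], [0, 1, 0], [2, 0, 1]], D = diag(-4, -1, -2), P⁻¹ = [[1, -2, 1], [0, 1, 0], [-2, 4, -1]].
L² = P·diag(16, 1, 4)·P⁻¹ = [[-8, 18, -12], [0, 1, 0], [24, -48, 28]].
The requested entry is 18.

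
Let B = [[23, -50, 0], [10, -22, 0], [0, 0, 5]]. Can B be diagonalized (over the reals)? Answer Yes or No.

Yes

Characteristic polynomial: p(μ) = μ^3 - 6μ^2 - μ + 30 = (μ - 5)(μ - 3)(μ + 2).
All 3 eigenvalues are distinct, so B is diagonalizable.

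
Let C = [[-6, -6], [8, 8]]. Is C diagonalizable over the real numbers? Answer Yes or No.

Yes

Characteristic polynomial: p(λ) = λ^2 - 2λ = λ(λ - 2).
All 2 eigenvalues are distinct, so C is diagonalizable.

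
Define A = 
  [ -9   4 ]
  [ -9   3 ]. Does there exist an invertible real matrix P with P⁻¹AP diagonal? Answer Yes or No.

No

Characteristic polynomial: p(r) = r^2 + 6r + 9 = (r + 3)^2.
r = -3 has algebraic multiplicity 2; rank(A + 3I) = 1, so geometric multiplicity = 1.
Geometric multiplicity < algebraic multiplicity, so A is not diagonalizable.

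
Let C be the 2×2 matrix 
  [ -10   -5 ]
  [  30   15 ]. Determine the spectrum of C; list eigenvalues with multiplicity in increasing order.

Characteristic polynomial: p(t) = t^2 - 5t = t(t - 5).
Roots (with multiplicity): 0, 5.

0, 5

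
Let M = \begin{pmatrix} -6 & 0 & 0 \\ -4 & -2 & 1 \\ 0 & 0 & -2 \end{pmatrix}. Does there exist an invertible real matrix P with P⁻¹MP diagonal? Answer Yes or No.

Characteristic polynomial: p(μ) = μ^3 + 10μ^2 + 28μ + 24 = (μ + 2)^2(μ + 6).
μ = -2 has algebraic multiplicity 2; rank(M + 2I) = 2, so geometric multiplicity = 1.
Geometric multiplicity < algebraic multiplicity, so M is not diagonalizable.

No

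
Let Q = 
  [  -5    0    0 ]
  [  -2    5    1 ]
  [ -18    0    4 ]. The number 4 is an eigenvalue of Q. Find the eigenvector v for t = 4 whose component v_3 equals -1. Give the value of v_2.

1

Q − 4I = [[-9, 0, 0], [-2, 1, 1], [-18, 0, 0]].
Solving (Q − 4I)v = 0 gives the eigenspace spanned by (0, 1, -1).
With v_3 = -1, v = (0, 1, -1), so v_2 = 1.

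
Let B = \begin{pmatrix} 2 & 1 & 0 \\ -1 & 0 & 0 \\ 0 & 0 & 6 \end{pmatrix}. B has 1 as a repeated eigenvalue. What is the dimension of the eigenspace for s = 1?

B − 1I = [[1, 1, 0], [-1, -1, 0], [0, 0, 5]].
This matrix has rank 2, so its null space has dimension 3 − 2 = 1.

1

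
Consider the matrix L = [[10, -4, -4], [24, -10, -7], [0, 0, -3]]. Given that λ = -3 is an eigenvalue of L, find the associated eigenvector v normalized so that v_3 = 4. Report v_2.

L + 3I = [[13, -4, -4], [24, -7, -7], [0, 0, 0]].
Solving (L + 3I)v = 0 gives the eigenspace spanned by (0, -4, 4).
With v_3 = 4, v = (0, -4, 4), so v_2 = -4.

-4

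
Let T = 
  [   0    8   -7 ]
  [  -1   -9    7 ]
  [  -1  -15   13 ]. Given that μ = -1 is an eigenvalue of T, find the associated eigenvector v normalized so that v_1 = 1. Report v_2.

-1

T + 1I = [[1, 8, -7], [-1, -8, 7], [-1, -15, 14]].
Solving (T + 1I)v = 0 gives the eigenspace spanned by (1, -1, -1).
With v_1 = 1, v = (1, -1, -1), so v_2 = -1.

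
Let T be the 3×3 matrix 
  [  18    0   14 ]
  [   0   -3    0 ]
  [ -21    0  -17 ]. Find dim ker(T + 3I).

2

T + 3I = [[21, 0, 14], [0, 0, 0], [-21, 0, -14]].
This matrix has rank 1, so its null space has dimension 3 − 1 = 2.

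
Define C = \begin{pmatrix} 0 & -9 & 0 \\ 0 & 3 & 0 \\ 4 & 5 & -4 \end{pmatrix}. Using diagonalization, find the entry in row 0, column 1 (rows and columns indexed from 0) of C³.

-81

Characteristic polynomial: λ^3 + λ^2 - 12λ = λ(λ - 3)(λ + 4), so the eigenvalues are -4, 0, 3.
λ=0: eigenvector (1, 0, 1).
λ=3: eigenvector (-3, 1, -1).
λ=-4: eigenvector (0, 0, 1).
P = [[1, -3, 0], [0, 1, 0], [1, -1, 1]], D = diag(0, 3, -4), P⁻¹ = [[1, 3, 0], [0, 1, 0], [-1, -2, 1]].
C³ = P·diag(0, 27, -64)·P⁻¹ = [[0, -81, 0], [0, 27, 0], [64, 101, -64]].
The requested entry is -81.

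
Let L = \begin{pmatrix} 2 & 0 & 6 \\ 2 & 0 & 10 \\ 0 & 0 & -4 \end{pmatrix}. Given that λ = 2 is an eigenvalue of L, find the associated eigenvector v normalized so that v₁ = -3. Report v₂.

L − 2I = [[0, 0, 6], [2, -2, 10], [0, 0, -6]].
Solving (L − 2I)v = 0 gives the eigenspace spanned by (-3, -3, 0).
With v₁ = -3, v = (-3, -3, 0), so v₂ = -3.

-3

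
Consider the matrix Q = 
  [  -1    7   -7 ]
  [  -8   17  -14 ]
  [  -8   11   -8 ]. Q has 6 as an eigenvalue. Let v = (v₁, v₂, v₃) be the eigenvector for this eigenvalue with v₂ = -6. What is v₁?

Q − 6I = [[-7, 7, -7], [-8, 11, -14], [-8, 11, -14]].
Solving (Q − 6I)v = 0 gives the eigenspace spanned by (-3, -6, -3).
With v₂ = -6, v = (-3, -6, -3), so v₁ = -3.

-3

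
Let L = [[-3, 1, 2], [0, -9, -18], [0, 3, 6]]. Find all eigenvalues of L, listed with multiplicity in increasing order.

-3, -3, 0

Characteristic polynomial: p(r) = r^3 + 6r^2 + 9r = r(r + 3)^2.
Roots (with multiplicity): -3, -3, 0.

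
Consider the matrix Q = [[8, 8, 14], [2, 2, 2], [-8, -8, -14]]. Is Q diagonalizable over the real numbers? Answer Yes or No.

Characteristic polynomial: p(s) = s^3 + 4s^2 - 12s = s(s - 2)(s + 6).
All 3 eigenvalues are distinct, so Q is diagonalizable.

Yes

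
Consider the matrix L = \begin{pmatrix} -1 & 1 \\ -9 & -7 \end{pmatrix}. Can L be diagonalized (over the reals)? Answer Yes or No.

Characteristic polynomial: p(t) = t^2 + 8t + 16 = (t + 4)^2.
t = -4 has algebraic multiplicity 2; rank(L + 4I) = 1, so geometric multiplicity = 1.
Geometric multiplicity < algebraic multiplicity, so L is not diagonalizable.

No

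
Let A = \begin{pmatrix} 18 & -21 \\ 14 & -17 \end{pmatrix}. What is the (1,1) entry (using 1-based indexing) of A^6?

10830

Characteristic polynomial: s^2 - s - 12 = (s - 4)(s + 3), so the eigenvalues are -3, 4.
s=4: eigenvector (3, 2).
s=-3: eigenvector (1, 1).
P = [[3, 1], [2, 1]], D = diag(4, -3), P⁻¹ = [[1, -1], [-2, 3]].
A⁶ = P·diag(4096, 729)·P⁻¹ = [[10830, -10101], [6734, -6005]].
The requested entry is 10830.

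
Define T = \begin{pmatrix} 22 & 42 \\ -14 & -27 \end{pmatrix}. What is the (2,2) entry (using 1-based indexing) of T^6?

186621

Characteristic polynomial: μ^2 + 5μ - 6 = (μ - 1)(μ + 6), so the eigenvalues are -6, 1.
μ=1: eigenvector (-2, 1).
μ=-6: eigenvector (-3, 2).
P = [[-2, -3], [1, 2]], D = diag(1, -6), P⁻¹ = [[-2, -3], [1, 2]].
T⁶ = P·diag(1, 46656)·P⁻¹ = [[-139964, -279930], [93310, 186621]].
The requested entry is 186621.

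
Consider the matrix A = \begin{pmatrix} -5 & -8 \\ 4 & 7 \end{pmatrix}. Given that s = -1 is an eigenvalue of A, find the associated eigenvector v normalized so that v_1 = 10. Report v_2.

-5

A + 1I = [[-4, -8], [4, 8]].
Solving (A + 1I)v = 0 gives the eigenspace spanned by (10, -5).
With v_1 = 10, v = (10, -5), so v_2 = -5.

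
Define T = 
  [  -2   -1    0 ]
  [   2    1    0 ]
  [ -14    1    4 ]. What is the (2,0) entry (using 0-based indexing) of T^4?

-506

Characteristic polynomial: r^3 - 3r^2 - 4r = r(r - 4)(r + 1), so the eigenvalues are -1, 0, 4.
r=0: eigenvector (1, -2, 4).
r=-1: eigenvector (1, -1, 3).
r=4: eigenvector (0, 0, 1).
P = [[1, 1, 0], [-2, -1, 0], [4, 3, 1]], D = diag(0, -1, 4), P⁻¹ = [[-1, -1, 0], [2, 1, 0], [-2, 1, 1]].
T⁴ = P·diag(0, 1, 256)·P⁻¹ = [[2, 1, 0], [-2, -1, 0], [-506, 259, 256]].
The requested entry is -506.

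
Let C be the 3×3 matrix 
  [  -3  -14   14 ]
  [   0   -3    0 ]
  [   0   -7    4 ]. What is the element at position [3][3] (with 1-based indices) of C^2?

Characteristic polynomial: μ^3 + 2μ^2 - 15μ - 36 = (μ - 4)(μ + 3)^2, so the eigenvalues are -3, -3, 4.
μ=-3: eigenvector (0, 1, 1).
μ=-3: eigenvector (1, 0, 0).
μ=4: eigenvector (2, 0, 1).
P = [[0, 1, 2], [1, 0, 0], [1, 0, 1]], D = diag(-3, -3, 4), P⁻¹ = [[0, 1, 0], [1, 2, -2], [0, -1, 1]].
C² = P·diag(9, 9, 16)·P⁻¹ = [[9, -14, 14], [0, 9, 0], [0, -7, 16]].
The requested entry is 16.

16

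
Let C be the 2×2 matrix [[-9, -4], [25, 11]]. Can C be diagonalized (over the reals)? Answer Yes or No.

Characteristic polynomial: p(μ) = μ^2 - 2μ + 1 = (μ - 1)^2.
μ = 1 has algebraic multiplicity 2; rank(C − 1I) = 1, so geometric multiplicity = 1.
Geometric multiplicity < algebraic multiplicity, so C is not diagonalizable.

No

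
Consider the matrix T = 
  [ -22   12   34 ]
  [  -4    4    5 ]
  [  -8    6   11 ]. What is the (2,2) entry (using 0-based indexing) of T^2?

-121

Characteristic polynomial: μ^3 + 7μ^2 + 4μ - 12 = (μ - 1)(μ + 2)(μ + 6), so the eigenvalues are -6, -2, 1.
μ=-6: eigenvector (5, 1, 2).
μ=1: eigenvector (2, 1, 1).
μ=-2: eigenvector (4, 1, 2).
P = [[5, 2, 4], [1, 1, 1], [2, 1, 2]], D = diag(-6, 1, -2), P⁻¹ = [[1, 0, -2], [0, 2, -1], [-1, -1, 3]].
T² = P·diag(36, 1, 4)·P⁻¹ = [[164, -12, -314], [32, -2, -61], [64, -6, -121]].
The requested entry is -121.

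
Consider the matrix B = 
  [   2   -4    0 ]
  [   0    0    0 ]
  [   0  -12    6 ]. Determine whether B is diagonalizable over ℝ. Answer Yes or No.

Characteristic polynomial: p(t) = t^3 - 8t^2 + 12t = t(t - 6)(t - 2).
All 3 eigenvalues are distinct, so B is diagonalizable.

Yes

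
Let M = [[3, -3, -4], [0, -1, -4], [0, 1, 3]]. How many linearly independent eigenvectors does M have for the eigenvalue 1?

M − 1I = [[2, -3, -4], [0, -2, -4], [0, 1, 2]].
This matrix has rank 2, so its null space has dimension 3 − 2 = 1.

1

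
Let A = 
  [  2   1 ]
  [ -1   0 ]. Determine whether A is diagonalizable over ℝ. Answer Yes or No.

No

Characteristic polynomial: p(μ) = μ^2 - 2μ + 1 = (μ - 1)^2.
μ = 1 has algebraic multiplicity 2; rank(A − 1I) = 1, so geometric multiplicity = 1.
Geometric multiplicity < algebraic multiplicity, so A is not diagonalizable.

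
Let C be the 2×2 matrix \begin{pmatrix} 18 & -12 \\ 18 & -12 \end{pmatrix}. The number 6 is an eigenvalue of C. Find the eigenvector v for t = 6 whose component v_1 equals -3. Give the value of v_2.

C − 6I = [[12, -12], [18, -18]].
Solving (C − 6I)v = 0 gives the eigenspace spanned by (-3, -3).
With v_1 = -3, v = (-3, -3), so v_2 = -3.

-3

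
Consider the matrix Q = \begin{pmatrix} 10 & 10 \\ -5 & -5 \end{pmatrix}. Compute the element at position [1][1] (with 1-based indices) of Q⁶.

Characteristic polynomial: λ^2 - 5λ = λ(λ - 5), so the eigenvalues are 0, 5.
λ=5: eigenvector (2, -1).
λ=0: eigenvector (-1, 1).
P = [[2, -1], [-1, 1]], D = diag(5, 0), P⁻¹ = [[1, 1], [1, 2]].
Q⁶ = P·diag(15625, 0)·P⁻¹ = [[31250, 31250], [-15625, -15625]].
The requested entry is 31250.

31250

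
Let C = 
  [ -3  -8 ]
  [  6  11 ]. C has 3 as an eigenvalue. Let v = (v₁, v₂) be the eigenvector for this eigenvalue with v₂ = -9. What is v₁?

C − 3I = [[-6, -8], [6, 8]].
Solving (C − 3I)v = 0 gives the eigenspace spanned by (12, -9).
With v₂ = -9, v = (12, -9), so v₁ = 12.

12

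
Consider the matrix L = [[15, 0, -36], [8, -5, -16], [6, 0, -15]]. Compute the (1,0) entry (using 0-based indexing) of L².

-16

Characteristic polynomial: s^3 + 5s^2 - 9s - 45 = (s - 3)(s + 3)(s + 5), so the eigenvalues are -5, -3, 3.
s=-3: eigenvector (2, 0, 1).
s=-5: eigenvector (0, 1, 0).
s=3: eigenvector (3, 1, 1).
P = [[2, 0, 3], [0, 1, 1], [1, 0, 1]], D = diag(-3, -5, 3), P⁻¹ = [[-1, 0, 3], [-1, 1, 2], [1, 0, -2]].
L² = P·diag(9, 25, 9)·P⁻¹ = [[9, 0, 0], [-16, 25, 32], [0, 0, 9]].
The requested entry is -16.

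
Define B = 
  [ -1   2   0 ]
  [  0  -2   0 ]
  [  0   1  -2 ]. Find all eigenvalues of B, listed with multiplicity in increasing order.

Characteristic polynomial: p(s) = s^3 + 5s^2 + 8s + 4 = (s + 1)(s + 2)^2.
Roots (with multiplicity): -2, -2, -1.

-2, -2, -1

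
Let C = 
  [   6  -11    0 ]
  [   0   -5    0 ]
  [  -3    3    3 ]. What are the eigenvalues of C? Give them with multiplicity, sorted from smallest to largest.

-5, 3, 6

Characteristic polynomial: p(μ) = μ^3 - 4μ^2 - 27μ + 90 = (μ - 6)(μ - 3)(μ + 5).
Roots (with multiplicity): -5, 3, 6.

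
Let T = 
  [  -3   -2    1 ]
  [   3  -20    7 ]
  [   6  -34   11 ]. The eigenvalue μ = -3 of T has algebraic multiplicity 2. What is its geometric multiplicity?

T + 3I = [[0, -2, 1], [3, -17, 7], [6, -34, 14]].
This matrix has rank 2, so its null space has dimension 3 − 2 = 1.

1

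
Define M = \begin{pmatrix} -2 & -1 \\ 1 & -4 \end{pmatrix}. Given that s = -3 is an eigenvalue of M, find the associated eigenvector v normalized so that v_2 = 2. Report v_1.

2

M + 3I = [[1, -1], [1, -1]].
Solving (M + 3I)v = 0 gives the eigenspace spanned by (2, 2).
With v_2 = 2, v = (2, 2), so v_1 = 2.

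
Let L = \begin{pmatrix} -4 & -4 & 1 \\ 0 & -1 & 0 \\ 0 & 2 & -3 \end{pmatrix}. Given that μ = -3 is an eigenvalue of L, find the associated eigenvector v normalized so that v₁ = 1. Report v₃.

L + 3I = [[-1, -4, 1], [0, 2, 0], [0, 2, 0]].
Solving (L + 3I)v = 0 gives the eigenspace spanned by (1, 0, 1).
With v₁ = 1, v = (1, 0, 1), so v₃ = 1.

1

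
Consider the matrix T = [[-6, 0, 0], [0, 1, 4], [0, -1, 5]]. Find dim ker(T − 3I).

T − 3I = [[-9, 0, 0], [0, -2, 4], [0, -1, 2]].
This matrix has rank 2, so its null space has dimension 3 − 2 = 1.

1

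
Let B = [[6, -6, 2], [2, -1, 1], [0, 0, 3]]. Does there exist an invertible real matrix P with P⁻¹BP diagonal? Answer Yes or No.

No

Characteristic polynomial: p(μ) = μ^3 - 8μ^2 + 21μ - 18 = (μ - 3)^2(μ - 2).
μ = 3 has algebraic multiplicity 2; rank(B − 3I) = 2, so geometric multiplicity = 1.
Geometric multiplicity < algebraic multiplicity, so B is not diagonalizable.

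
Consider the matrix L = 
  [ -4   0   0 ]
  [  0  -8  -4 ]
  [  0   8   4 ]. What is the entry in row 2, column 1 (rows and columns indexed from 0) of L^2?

-32

Characteristic polynomial: t^3 + 8t^2 + 16t = t(t + 4)^2, so the eigenvalues are -4, -4, 0.
t=-4: eigenvector (1, 0, 0).
t=0: eigenvector (0, 1, -2).
t=-4: eigenvector (0, 1, -1).
P = [[1, 0, 0], [0, 1, 1], [0, -2, -1]], D = diag(-4, 0, -4), P⁻¹ = [[1, 0, 0], [0, -1, -1], [0, 2, 1]].
L² = P·diag(16, 0, 16)·P⁻¹ = [[16, 0, 0], [0, 32, 16], [0, -32, -16]].
The requested entry is -32.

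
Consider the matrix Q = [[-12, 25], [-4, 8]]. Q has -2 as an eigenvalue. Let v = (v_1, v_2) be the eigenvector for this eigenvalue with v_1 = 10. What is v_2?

4

Q + 2I = [[-10, 25], [-4, 10]].
Solving (Q + 2I)v = 0 gives the eigenspace spanned by (10, 4).
With v_1 = 10, v = (10, 4), so v_2 = 4.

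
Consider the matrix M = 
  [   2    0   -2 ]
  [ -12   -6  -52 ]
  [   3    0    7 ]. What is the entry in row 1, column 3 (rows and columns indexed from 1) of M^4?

Characteristic polynomial: μ^3 - 3μ^2 - 34μ + 120 = (μ - 5)(μ - 4)(μ + 6), so the eigenvalues are -6, 4, 5.
μ=4: eigenvector (1, 4, -1).
μ=-6: eigenvector (0, 1, 0).
μ=5: eigenvector (-2, -12, 3).
P = [[1, 0, -2], [4, 1, -12], [-1, 0, 3]], D = diag(4, -6, 5), P⁻¹ = [[3, 0, 2], [0, 1, 4], [1, 0, 1]].
M⁴ = P·diag(256, 1296, 625)·P⁻¹ = [[-482, 0, -738], [-4428, 1296, -268], [1107, 0, 1363]].
The requested entry is -738.

-738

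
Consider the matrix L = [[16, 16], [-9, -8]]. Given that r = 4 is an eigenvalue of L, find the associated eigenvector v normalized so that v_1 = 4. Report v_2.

-3

L − 4I = [[12, 16], [-9, -12]].
Solving (L − 4I)v = 0 gives the eigenspace spanned by (4, -3).
With v_1 = 4, v = (4, -3), so v_2 = -3.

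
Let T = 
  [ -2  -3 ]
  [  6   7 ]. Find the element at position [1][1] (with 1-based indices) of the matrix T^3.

-62

Characteristic polynomial: λ^2 - 5λ + 4 = (λ - 4)(λ - 1), so the eigenvalues are 1, 4.
λ=4: eigenvector (-1, 2).
λ=1: eigenvector (1, -1).
P = [[-1, 1], [2, -1]], D = diag(4, 1), P⁻¹ = [[1, 1], [2, 1]].
T³ = P·diag(64, 1)·P⁻¹ = [[-62, -63], [126, 127]].
The requested entry is -62.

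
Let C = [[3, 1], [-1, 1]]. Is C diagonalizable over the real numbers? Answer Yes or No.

No

Characteristic polynomial: p(t) = t^2 - 4t + 4 = (t - 2)^2.
t = 2 has algebraic multiplicity 2; rank(C − 2I) = 1, so geometric multiplicity = 1.
Geometric multiplicity < algebraic multiplicity, so C is not diagonalizable.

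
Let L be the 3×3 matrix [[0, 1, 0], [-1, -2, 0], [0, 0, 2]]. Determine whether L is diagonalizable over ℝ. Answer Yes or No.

Characteristic polynomial: p(r) = r^3 - 3r - 2 = (r - 2)(r + 1)^2.
r = -1 has algebraic multiplicity 2; rank(L + 1I) = 2, so geometric multiplicity = 1.
Geometric multiplicity < algebraic multiplicity, so L is not diagonalizable.

No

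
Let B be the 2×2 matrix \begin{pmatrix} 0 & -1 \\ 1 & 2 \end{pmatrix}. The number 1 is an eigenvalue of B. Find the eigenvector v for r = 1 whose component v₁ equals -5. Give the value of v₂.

5

B − 1I = [[-1, -1], [1, 1]].
Solving (B − 1I)v = 0 gives the eigenspace spanned by (-5, 5).
With v₁ = -5, v = (-5, 5), so v₂ = 5.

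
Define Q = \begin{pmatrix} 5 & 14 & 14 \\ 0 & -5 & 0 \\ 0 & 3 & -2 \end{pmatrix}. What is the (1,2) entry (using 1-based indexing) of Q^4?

Characteristic polynomial: λ^3 + 2λ^2 - 25λ - 50 = (λ - 5)(λ + 2)(λ + 5), so the eigenvalues are -5, -2, 5.
λ=5: eigenvector (1, 0, 0).
λ=-5: eigenvector (0, 1, -1).
λ=-2: eigenvector (-2, 0, 1).
P = [[1, 0, -2], [0, 1, 0], [0, -1, 1]], D = diag(5, -5, -2), P⁻¹ = [[1, 2, 2], [0, 1, 0], [0, 1, 1]].
Q⁴ = P·diag(625, 625, 16)·P⁻¹ = [[625, 1218, 1218], [0, 625, 0], [0, -609, 16]].
The requested entry is 1218.

1218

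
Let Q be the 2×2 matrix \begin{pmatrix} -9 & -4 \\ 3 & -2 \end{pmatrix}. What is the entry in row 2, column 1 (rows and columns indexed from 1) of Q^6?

-93093

Characteristic polynomial: t^2 + 11t + 30 = (t + 5)(t + 6), so the eigenvalues are -6, -5.
t=-6: eigenvector (4, -3).
t=-5: eigenvector (-1, 1).
P = [[4, -1], [-3, 1]], D = diag(-6, -5), P⁻¹ = [[1, 1], [3, 4]].
Q⁶ = P·diag(46656, 15625)·P⁻¹ = [[139749, 124124], [-93093, -77468]].
The requested entry is -93093.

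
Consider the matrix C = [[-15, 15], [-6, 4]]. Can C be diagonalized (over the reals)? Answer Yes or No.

Characteristic polynomial: p(s) = s^2 + 11s + 30 = (s + 5)(s + 6).
All 2 eigenvalues are distinct, so C is diagonalizable.

Yes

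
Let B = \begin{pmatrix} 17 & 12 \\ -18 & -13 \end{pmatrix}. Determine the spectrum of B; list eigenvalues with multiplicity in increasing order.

-1, 5

Characteristic polynomial: p(t) = t^2 - 4t - 5 = (t - 5)(t + 1).
Roots (with multiplicity): -1, 5.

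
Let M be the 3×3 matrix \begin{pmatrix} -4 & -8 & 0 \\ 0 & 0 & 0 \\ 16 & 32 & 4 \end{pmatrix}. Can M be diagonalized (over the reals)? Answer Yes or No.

Characteristic polynomial: p(μ) = μ^3 - 16μ = μ(μ - 4)(μ + 4).
All 3 eigenvalues are distinct, so M is diagonalizable.

Yes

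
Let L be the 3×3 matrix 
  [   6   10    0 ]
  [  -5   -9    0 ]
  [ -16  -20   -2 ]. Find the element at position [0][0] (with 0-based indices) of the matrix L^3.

Characteristic polynomial: t^3 + 5t^2 + 2t - 8 = (t - 1)(t + 2)(t + 4), so the eigenvalues are -4, -2, 1.
t=1: eigenvector (2, -1, -4).
t=-2: eigenvector (0, 0, 1).
t=-4: eigenvector (-1, 1, 2).
P = [[2, 0, -1], [-1, 0, 1], [-4, 1, 2]], D = diag(1, -2, -4), P⁻¹ = [[1, 1, 0], [2, 0, 1], [1, 2, 0]].
L³ = P·diag(1, -8, -64)·P⁻¹ = [[66, 130, 0], [-65, -129, 0], [-148, -260, -8]].
The requested entry is 66.

66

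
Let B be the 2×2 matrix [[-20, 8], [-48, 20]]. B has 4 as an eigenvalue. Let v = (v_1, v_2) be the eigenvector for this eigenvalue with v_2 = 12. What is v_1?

4

B − 4I = [[-24, 8], [-48, 16]].
Solving (B − 4I)v = 0 gives the eigenspace spanned by (4, 12).
With v_2 = 12, v = (4, 12), so v_1 = 4.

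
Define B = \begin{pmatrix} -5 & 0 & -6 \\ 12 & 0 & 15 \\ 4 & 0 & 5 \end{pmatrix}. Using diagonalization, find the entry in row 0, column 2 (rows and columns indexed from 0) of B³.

-6

Characteristic polynomial: r^3 - r = r(r - 1)(r + 1), so the eigenvalues are -1, 0, 1.
r=-1: eigenvector (3, -6, -2).
r=0: eigenvector (0, 1, 0).
r=1: eigenvector (-1, 3, 1).
P = [[3, 0, -1], [-6, 1, 3], [-2, 0, 1]], D = diag(-1, 0, 1), P⁻¹ = [[1, 0, 1], [0, 1, -3], [2, 0, 3]].
B³ = P·diag(-1, 0, 1)·P⁻¹ = [[-5, 0, -6], [12, 0, 15], [4, 0, 5]].
The requested entry is -6.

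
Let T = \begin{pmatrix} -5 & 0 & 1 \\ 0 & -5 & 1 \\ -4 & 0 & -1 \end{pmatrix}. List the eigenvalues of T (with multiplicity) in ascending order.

Characteristic polynomial: p(r) = r^3 + 11r^2 + 39r + 45 = (r + 3)^2(r + 5).
Roots (with multiplicity): -5, -3, -3.

-5, -3, -3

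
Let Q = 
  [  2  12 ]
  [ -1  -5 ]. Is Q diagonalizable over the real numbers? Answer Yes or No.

Characteristic polynomial: p(λ) = λ^2 + 3λ + 2 = (λ + 1)(λ + 2).
All 2 eigenvalues are distinct, so Q is diagonalizable.

Yes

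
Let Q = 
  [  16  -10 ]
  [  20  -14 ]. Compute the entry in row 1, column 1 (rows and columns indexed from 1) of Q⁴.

2336

Characteristic polynomial: r^2 - 2r - 24 = (r - 6)(r + 4), so the eigenvalues are -4, 6.
r=6: eigenvector (1, 1).
r=-4: eigenvector (1, 2).
P = [[1, 1], [1, 2]], D = diag(6, -4), P⁻¹ = [[2, -1], [-1, 1]].
Q⁴ = P·diag(1296, 256)·P⁻¹ = [[2336, -1040], [2080, -784]].
The requested entry is 2336.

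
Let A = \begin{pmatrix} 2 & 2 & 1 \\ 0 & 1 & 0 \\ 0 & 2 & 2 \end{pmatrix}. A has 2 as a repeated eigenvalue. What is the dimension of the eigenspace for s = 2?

A − 2I = [[0, 2, 1], [0, -1, 0], [0, 2, 0]].
This matrix has rank 2, so its null space has dimension 3 − 2 = 1.

1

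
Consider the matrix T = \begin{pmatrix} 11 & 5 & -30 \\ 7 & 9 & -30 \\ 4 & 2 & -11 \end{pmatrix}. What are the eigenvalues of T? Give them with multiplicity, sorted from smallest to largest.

Characteristic polynomial: p(μ) = μ^3 - 9μ^2 + 24μ - 16 = (μ - 4)^2(μ - 1).
Roots (with multiplicity): 1, 4, 4.

1, 4, 4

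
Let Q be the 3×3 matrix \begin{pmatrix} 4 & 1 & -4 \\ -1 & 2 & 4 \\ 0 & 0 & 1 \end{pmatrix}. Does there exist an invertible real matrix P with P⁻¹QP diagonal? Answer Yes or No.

Characteristic polynomial: p(s) = s^3 - 7s^2 + 15s - 9 = (s - 3)^2(s - 1).
s = 3 has algebraic multiplicity 2; rank(Q − 3I) = 2, so geometric multiplicity = 1.
Geometric multiplicity < algebraic multiplicity, so Q is not diagonalizable.

No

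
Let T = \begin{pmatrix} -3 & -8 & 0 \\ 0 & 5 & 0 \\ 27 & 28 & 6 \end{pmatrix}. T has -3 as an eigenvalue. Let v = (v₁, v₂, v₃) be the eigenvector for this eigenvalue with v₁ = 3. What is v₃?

-9

T + 3I = [[0, -8, 0], [0, 8, 0], [27, 28, 9]].
Solving (T + 3I)v = 0 gives the eigenspace spanned by (3, 0, -9).
With v₁ = 3, v = (3, 0, -9), so v₃ = -9.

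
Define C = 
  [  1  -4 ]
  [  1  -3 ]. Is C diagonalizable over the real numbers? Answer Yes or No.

No

Characteristic polynomial: p(λ) = λ^2 + 2λ + 1 = (λ + 1)^2.
λ = -1 has algebraic multiplicity 2; rank(C + 1I) = 1, so geometric multiplicity = 1.
Geometric multiplicity < algebraic multiplicity, so C is not diagonalizable.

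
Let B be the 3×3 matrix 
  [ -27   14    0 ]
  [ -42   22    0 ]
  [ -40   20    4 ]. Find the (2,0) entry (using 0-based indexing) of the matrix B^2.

Characteristic polynomial: s^3 + s^2 - 26s + 24 = (s - 4)(s - 1)(s + 6), so the eigenvalues are -6, 1, 4.
s=4: eigenvector (0, 0, 1).
s=-6: eigenvector (-2, -3, -2).
s=1: eigenvector (1, 2, 0).
P = [[0, -2, 1], [0, -3, 2], [1, -2, 0]], D = diag(4, -6, 1), P⁻¹ = [[-4, 2, 1], [-2, 1, 0], [-3, 2, 0]].
B² = P·diag(16, 36, 1)·P⁻¹ = [[141, -70, 0], [210, -104, 0], [80, -40, 16]].
The requested entry is 80.

80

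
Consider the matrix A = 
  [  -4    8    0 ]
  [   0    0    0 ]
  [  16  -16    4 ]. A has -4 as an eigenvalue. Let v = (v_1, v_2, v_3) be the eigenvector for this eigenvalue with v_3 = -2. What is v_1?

A + 4I = [[0, 8, 0], [0, 4, 0], [16, -16, 8]].
Solving (A + 4I)v = 0 gives the eigenspace spanned by (1, 0, -2).
With v_3 = -2, v = (1, 0, -2), so v_1 = 1.

1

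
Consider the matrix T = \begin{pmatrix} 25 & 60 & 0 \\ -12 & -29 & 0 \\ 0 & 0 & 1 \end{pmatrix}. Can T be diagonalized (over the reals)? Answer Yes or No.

Yes

Characteristic polynomial: p(λ) = λ^3 + 3λ^2 - 9λ + 5 = (λ - 1)^2(λ + 5).
λ = 1 has algebraic multiplicity 2; rank(T − 1I) = 1, so geometric multiplicity = 2.
Every eigenvalue has geometric = algebraic multiplicity, so T is diagonalizable.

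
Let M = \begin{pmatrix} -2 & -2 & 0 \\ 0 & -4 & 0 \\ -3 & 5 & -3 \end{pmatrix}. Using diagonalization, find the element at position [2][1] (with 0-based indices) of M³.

131

Characteristic polynomial: μ^3 + 9μ^2 + 26μ + 24 = (μ + 2)(μ + 3)(μ + 4), so the eigenvalues are -4, -3, -2.
μ=-4: eigenvector (1, 1, -2).
μ=-3: eigenvector (0, 0, 1).
μ=-2: eigenvector (-1, 0, 3).
P = [[1, 0, -1], [1, 0, 0], [-2, 1, 3]], D = diag(-4, -3, -2), P⁻¹ = [[0, 1, 0], [3, -1, 1], [-1, 1, 0]].
M³ = P·diag(-64, -27, -8)·P⁻¹ = [[-8, -56, 0], [0, -64, 0], [-57, 131, -27]].
The requested entry is 131.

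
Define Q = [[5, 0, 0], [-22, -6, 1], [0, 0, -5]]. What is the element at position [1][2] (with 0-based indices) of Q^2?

-11

Characteristic polynomial: s^3 + 6s^2 - 25s - 150 = (s - 5)(s + 5)(s + 6), so the eigenvalues are -6, -5, 5.
s=5: eigenvector (1, -2, 0).
s=-6: eigenvector (0, 1, 0).
s=-5: eigenvector (0, 1, 1).
P = [[1, 0, 0], [-2, 1, 1], [0, 0, 1]], D = diag(5, -6, -5), P⁻¹ = [[1, 0, 0], [2, 1, -1], [0, 0, 1]].
Q² = P·diag(25, 36, 25)·P⁻¹ = [[25, 0, 0], [22, 36, -11], [0, 0, 25]].
The requested entry is -11.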